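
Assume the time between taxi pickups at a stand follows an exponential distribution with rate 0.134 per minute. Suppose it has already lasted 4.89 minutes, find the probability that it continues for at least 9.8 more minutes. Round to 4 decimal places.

0.2690

By the memoryless property, P(X > 4.89+9.8 | X > 4.89) = P(X > 9.8).
P(X > 9.8) = e^(−1.3132) ≈ 0.2690.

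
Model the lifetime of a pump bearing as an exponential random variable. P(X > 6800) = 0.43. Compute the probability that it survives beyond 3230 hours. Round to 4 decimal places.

e^(−λ·6800) = 0.43 ⇒ λ = −ln(0.43)/6800 = 0.000124113.
P(X > 3230) = e^(−0.000124113·3230) = e^(−0.40089) ≈ 0.6697.

0.6697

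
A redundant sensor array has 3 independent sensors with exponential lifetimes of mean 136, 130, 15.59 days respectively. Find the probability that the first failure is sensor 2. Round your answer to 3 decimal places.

0.097

Rates: λ_i = 1/mean_i → 0.00735294, 0.00769231, 0.0641437; Σλ = 0.0791889.
P(sensor 2 first) = λ_2/Σλ = 0.00769231/0.0791889 ≈ 0.097.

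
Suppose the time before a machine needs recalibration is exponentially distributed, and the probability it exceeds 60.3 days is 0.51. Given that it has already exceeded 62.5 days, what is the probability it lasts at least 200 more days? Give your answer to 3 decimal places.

From e^(−λ·60.3) = 0.51, λ = −ln(0.51)/60.3 = 0.0111666.
Memoryless: P(X > 62.5+200 | X > 62.5) = P(X > 200) = e^(−0.0111666·200) ≈ 0.107.

0.107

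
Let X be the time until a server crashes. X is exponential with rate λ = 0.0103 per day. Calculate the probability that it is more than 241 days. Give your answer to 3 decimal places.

0.084

P(X > 241) = e^(−λ·241) = e^(−2.4823) ≈ 0.084.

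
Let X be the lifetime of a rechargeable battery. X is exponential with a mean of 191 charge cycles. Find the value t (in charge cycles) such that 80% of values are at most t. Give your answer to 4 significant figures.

The rate is λ = 1/191 = 0.0052356 per charge cycle.
Set 1 − e^(−λt) = 0.8, so t = −ln(0.2)/λ = 1.6094/0.0052356 ≈ 307.403 charge cycles.

307.4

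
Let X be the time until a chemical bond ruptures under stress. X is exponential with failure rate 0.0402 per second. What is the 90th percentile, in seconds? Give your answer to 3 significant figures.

57.3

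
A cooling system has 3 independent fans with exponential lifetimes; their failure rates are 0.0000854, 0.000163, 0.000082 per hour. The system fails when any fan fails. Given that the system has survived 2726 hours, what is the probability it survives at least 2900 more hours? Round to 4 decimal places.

0.3836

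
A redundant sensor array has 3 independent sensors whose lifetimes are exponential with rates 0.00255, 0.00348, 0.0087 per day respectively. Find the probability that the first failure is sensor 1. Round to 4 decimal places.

0.1731

The time to first failure is exponential with rate Σλ = 0.00255 + 0.00348 + 0.0087 = 0.01473.
P(sensor 1 first) = λ_1/Σλ = 0.00255/0.01473 ≈ 0.1731.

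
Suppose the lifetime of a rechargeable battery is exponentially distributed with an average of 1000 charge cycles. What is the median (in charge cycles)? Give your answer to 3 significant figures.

The rate is λ = 1/1000 = 0.001 per charge cycle.
Set 1 − e^(−λt) = 0.5, so t = −ln(0.5)/λ = 0.69315/0.001 ≈ 693.147 charge cycles.

693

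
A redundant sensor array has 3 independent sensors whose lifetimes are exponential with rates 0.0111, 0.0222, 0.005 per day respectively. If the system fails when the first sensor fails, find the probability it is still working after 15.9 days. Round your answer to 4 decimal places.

The time to first failure is exponential with rate Σλ = 0.0111 + 0.0222 + 0.005 = 0.0383.
P(min > 15.9) = e^(−0.0383·15.9) = e^(−0.60897) ≈ 0.5439.

0.5439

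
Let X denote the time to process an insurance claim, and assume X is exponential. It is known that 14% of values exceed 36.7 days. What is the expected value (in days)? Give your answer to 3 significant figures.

18.7

e^(−λ·36.7) = 0.14 ⇒ λ = −ln(0.14)/36.7 = 0.0535726.
Mean = 1/λ = 18.6663 days.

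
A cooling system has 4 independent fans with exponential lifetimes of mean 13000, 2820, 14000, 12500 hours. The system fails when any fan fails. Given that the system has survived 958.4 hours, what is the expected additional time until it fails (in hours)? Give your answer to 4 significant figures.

1715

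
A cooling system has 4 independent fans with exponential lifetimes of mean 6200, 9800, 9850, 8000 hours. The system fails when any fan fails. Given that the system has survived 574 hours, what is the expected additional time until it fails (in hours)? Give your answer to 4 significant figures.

First-failure rate Σλ = 1/6200 + 1/9800 + 1/9850 + 1/8000 = 0.000489854.
By memorylessness the expected residual is 1/Σλ = 2041.42 hours, regardless of the 574 already elapsed.

2041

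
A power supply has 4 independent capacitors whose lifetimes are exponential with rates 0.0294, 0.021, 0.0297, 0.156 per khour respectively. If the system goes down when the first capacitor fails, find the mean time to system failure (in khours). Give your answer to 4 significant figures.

The time to first failure is exponential with rate Σλ = 0.0294 + 0.021 + 0.0297 + 0.156 = 0.2361.
E[min] = 1/Σλ = 1/0.2361 = 4.23549 khours.

4.235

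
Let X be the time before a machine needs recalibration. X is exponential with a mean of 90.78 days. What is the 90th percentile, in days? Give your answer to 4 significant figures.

209.0

The rate is λ = 1/90.78 = 0.0110156 per day.
Set 1 − e^(−λt) = 0.9, so t = −ln(0.1)/λ = 2.3026/0.0110156 ≈ 209.029 days.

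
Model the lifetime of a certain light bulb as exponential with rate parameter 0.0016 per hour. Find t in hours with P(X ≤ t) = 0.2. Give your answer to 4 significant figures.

Set 1 − e^(−λt) = 0.2, so t = −ln(0.8)/λ = 0.22314/0.0016 ≈ 139.465 hours.

139.5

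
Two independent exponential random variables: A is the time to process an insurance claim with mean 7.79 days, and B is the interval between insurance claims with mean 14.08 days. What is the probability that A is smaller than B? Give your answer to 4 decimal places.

0.6438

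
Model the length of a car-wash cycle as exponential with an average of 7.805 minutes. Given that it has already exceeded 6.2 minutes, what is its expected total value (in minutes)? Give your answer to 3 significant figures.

14.0

The rate is λ = 1/7.805 = 0.128123 per minute.
By memorylessness, E[X | X > 6.2] = 6.2 + 1/λ = 6.2 + 7.805 = 14.005 minutes.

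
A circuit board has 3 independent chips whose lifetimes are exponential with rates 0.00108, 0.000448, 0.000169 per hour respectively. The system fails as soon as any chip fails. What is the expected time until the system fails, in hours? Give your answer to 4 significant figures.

589.3

The time to first failure is exponential with rate Σλ = 0.00108 + 0.000448 + 0.000169 = 0.001697.
E[min] = 1/Σλ = 1/0.001697 = 589.275 hours.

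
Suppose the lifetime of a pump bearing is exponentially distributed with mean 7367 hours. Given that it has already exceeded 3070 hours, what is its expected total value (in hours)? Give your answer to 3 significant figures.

10400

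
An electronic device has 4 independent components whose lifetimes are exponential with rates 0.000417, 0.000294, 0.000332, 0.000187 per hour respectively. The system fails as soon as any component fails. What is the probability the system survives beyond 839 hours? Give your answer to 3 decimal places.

The time to first failure is exponential with rate Σλ = 0.000417 + 0.000294 + 0.000332 + 0.000187 = 0.00123.
P(min > 839) = e^(−0.00123·839) = e^(−1.032) ≈ 0.356.

0.356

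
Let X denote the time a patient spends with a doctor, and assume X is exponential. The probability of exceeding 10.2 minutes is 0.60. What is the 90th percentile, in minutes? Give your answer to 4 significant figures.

e^(−λ·10.2) = 0.60 ⇒ λ = −ln(0.60)/10.2 = 0.0500809.
90th percentile: 1 − e^(−λt) = 0.9, t = −ln(0.1)/λ = 45.9773 minutes.

45.98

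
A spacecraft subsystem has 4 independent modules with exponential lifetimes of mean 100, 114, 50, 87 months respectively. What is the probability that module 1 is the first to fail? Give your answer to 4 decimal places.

Rates: λ_i = 1/mean_i → 0.01, 0.00877193, 0.02, 0.0114943; Σλ = 0.0502662.
P(module 1 first) = λ_1/Σλ = 0.01/0.0502662 ≈ 0.1989.

0.1989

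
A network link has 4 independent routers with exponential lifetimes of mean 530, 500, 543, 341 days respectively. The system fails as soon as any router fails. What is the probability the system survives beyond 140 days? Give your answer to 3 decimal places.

0.297

The first failure time is exponential with rate Σλ_i = 1/530 + 1/500 + 1/543 + 1/341 = 0.00866096 per day.
P(min > 140) = e^(−0.00866096·140) = e^(−1.2125) ≈ 0.297.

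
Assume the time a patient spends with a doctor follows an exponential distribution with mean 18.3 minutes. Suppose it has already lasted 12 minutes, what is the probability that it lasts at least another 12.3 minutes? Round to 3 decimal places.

0.511

The rate is λ = 1/18.3 = 0.0546448 per minute.
By the memoryless property, P(X > 12+12.3 | X > 12) = P(X > 12.3).
P(X > 12.3) = e^(−0.67213) ≈ 0.511.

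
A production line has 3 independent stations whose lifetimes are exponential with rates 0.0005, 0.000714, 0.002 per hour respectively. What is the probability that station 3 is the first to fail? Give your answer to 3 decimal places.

The time to first failure is exponential with rate Σλ = 0.0005 + 0.000714 + 0.002 = 0.003214.
P(station 3 first) = λ_3/Σλ = 0.002/0.003214 ≈ 0.622.

0.622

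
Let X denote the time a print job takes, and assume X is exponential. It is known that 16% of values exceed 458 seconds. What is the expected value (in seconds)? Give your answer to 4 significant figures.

249.9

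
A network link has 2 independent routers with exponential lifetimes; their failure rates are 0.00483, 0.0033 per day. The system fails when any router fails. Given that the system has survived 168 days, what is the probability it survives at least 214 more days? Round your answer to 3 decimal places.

0.176

Time to first failure ~ Exp(Σλ) with Σλ = 0.00813.
By memorylessness, P(T > 168+214 | T > 168) = P(T > 214) = e^(−0.00813·214) ≈ 0.176.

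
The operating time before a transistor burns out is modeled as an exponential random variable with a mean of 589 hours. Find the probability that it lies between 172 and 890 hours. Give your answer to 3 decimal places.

The rate is λ = 1/589 = 0.00169779 per hour.
P(172 < X < 890) = e^(−λ·172) − e^(−λ·890) = 0.74675 − 0.22068 ≈ 0.526.

0.526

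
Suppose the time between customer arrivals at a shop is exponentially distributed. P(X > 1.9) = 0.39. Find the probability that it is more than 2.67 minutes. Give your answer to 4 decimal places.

e^(−λ·1.9) = 0.39 ⇒ λ = −ln(0.39)/1.9 = 0.495583.
P(X > 2.67) = e^(−0.495583·2.67) = e^(−1.3232) ≈ 0.2663.

0.2663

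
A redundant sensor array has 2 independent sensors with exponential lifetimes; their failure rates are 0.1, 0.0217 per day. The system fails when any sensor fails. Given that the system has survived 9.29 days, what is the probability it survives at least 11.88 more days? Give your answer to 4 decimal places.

0.2356

Time to first failure ~ Exp(Σλ) with Σλ = 0.1217.
By memorylessness, P(T > 9.29+11.88 | T > 9.29) = P(T > 11.88) = e^(−0.1217·11.88) ≈ 0.2356.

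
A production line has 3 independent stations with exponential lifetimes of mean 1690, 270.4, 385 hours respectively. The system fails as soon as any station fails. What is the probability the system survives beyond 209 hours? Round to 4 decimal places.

The first failure time is exponential with rate Σλ_i = 1/1690 + 1/270.4 + 1/385 = 0.00688734 per hour.
P(min > 209) = e^(−0.00688734·209) = e^(−1.4395) ≈ 0.2371.

0.2371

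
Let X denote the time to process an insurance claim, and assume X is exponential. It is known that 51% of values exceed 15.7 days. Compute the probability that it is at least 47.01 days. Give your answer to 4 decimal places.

0.1332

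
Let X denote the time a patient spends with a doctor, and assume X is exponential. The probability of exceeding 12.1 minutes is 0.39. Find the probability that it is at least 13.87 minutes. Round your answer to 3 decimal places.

e^(−λ·12.1) = 0.39 ⇒ λ = −ln(0.39)/12.1 = 0.0778189.
P(X > 13.87) = e^(−0.0778189·13.87) = e^(−1.0793) ≈ 0.340.

0.340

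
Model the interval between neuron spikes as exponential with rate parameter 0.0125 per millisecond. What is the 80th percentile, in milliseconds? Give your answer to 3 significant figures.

Set 1 − e^(−λt) = 0.8, so t = −ln(0.2)/λ = 1.6094/0.0125 ≈ 128.755 milliseconds.

129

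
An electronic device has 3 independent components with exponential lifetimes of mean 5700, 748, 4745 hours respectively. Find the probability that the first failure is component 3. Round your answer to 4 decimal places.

0.1223

Rates: λ_i = 1/mean_i → 0.000175439, 0.0013369, 0.000210748; Σλ = 0.00172309.
P(component 3 first) = λ_3/Σλ = 0.000210748/0.00172309 ≈ 0.1223.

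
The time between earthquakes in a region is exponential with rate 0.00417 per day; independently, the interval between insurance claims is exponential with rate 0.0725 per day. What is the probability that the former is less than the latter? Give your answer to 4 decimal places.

0.0544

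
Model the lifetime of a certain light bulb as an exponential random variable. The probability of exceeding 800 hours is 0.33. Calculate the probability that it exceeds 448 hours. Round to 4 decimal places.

e^(−λ·800) = 0.33 ⇒ λ = −ln(0.33)/800 = 0.00138583.
P(X > 448) = e^(−0.00138583·448) = e^(−0.62085) ≈ 0.5375.

0.5375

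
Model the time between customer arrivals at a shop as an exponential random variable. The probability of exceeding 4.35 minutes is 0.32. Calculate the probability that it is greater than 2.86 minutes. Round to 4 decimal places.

0.4728

e^(−λ·4.35) = 0.32 ⇒ λ = −ln(0.32)/4.35 = 0.261939.
P(X > 2.86) = e^(−0.261939·2.86) = e^(−0.74915) ≈ 0.4728.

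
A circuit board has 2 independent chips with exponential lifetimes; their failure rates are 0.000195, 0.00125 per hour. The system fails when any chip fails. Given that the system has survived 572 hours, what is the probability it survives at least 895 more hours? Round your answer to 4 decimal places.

0.2744

Time to first failure ~ Exp(Σλ) with Σλ = 0.001445.
By memorylessness, P(T > 572+895 | T > 572) = P(T > 895) = e^(−0.001445·895) ≈ 0.2744.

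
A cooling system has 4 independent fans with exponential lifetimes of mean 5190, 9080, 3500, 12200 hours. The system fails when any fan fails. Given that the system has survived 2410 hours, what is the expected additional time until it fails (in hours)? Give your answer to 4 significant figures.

1491

First-failure rate Σλ = 1/5190 + 1/9080 + 1/3500 + 1/12200 = 0.000670492.
By memorylessness the expected residual is 1/Σλ = 1491.44 hours, regardless of the 2410 already elapsed.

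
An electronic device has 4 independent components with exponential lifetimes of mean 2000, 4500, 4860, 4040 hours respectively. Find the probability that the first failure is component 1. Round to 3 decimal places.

Rates: λ_i = 1/mean_i → 0.0005, 0.000222222, 0.000205761, 0.000247525; Σλ = 0.00117551.
P(component 1 first) = λ_1/Σλ = 0.0005/0.00117551 ≈ 0.425.

0.425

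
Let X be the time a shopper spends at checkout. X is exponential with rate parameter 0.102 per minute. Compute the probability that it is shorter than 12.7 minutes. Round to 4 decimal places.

0.7262

P(X ≤ 12.7) = 1 − e^(−λ·12.7) = 1 − e^(−1.2954) ≈ 0.7262.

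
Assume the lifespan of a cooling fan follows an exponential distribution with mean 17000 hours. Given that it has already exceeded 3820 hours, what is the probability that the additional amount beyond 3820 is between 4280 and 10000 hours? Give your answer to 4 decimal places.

The rate is λ = 1/17000 = 0.0000588235 per hour.
Memoryless: the residual past 3820 is again Exp(λ).
P(4280 < residual < 10000) = e^(−λ·4280) − e^(−λ·10000) = 0.77743 − 0.55531 ≈ 0.2221.

0.2221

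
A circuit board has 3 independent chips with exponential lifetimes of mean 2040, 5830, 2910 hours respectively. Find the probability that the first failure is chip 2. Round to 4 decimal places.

0.1706

Rates: λ_i = 1/mean_i → 0.000490196, 0.000171527, 0.000343643; Σλ = 0.00100537.
P(chip 2 first) = λ_2/Σλ = 0.000171527/0.00100537 ≈ 0.1706.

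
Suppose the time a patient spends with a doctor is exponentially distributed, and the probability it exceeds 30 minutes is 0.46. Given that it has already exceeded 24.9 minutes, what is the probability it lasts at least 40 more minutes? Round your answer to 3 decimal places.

0.355

From e^(−λ·30) = 0.46, λ = −ln(0.46)/30 = 0.0258843.
Memoryless: P(X > 24.9+40 | X > 24.9) = P(X > 40) = e^(−0.0258843·40) ≈ 0.355.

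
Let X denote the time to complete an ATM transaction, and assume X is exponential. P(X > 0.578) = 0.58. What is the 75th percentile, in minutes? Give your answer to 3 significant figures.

1.47

e^(−λ·0.578) = 0.58 ⇒ λ = −ln(0.58)/0.578 = 0.942435.
75th percentile: 1 − e^(−λt) = 0.75, t = −ln(0.25)/λ = 1.47097 minutes.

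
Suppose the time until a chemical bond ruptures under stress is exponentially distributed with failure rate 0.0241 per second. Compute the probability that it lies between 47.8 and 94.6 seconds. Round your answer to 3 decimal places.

0.214

P(47.8 < X < 94.6) = e^(−λ·47.8) − e^(−λ·94.6) = 0.31601 − 0.10230 ≈ 0.214.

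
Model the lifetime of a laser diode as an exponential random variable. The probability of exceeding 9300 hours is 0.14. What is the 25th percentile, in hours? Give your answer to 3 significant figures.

e^(−λ·9300) = 0.14 ⇒ λ = −ln(0.14)/9300 = 0.00021141.
25th percentile: 1 − e^(−λt) = 0.25, t = −ln(0.75)/λ = 1360.78 hours.

1360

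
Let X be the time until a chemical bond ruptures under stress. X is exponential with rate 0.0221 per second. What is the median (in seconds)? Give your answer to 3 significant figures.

31.4

Set 1 − e^(−λt) = 0.5, so t = −ln(0.5)/λ = 0.69315/0.0221 ≈ 31.3641 seconds.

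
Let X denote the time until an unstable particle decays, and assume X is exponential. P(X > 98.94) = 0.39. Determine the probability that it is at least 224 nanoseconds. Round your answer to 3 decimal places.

0.119

e^(−λ·98.94) = 0.39 ⇒ λ = −ln(0.39)/98.94 = 0.00951697.
P(X > 224) = e^(−0.00951697·224) = e^(−2.1318) ≈ 0.119.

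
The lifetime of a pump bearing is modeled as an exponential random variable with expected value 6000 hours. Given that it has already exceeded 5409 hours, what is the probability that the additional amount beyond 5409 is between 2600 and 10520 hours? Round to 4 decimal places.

0.4751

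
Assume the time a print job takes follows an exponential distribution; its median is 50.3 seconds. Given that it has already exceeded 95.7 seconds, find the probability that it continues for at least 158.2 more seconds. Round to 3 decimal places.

For an exponential, median = ln(2)/λ, so λ = ln 2 / 50.3 = 0.0137803 per second.
The exponential is memoryless, so the remaining time is again Exp(λ): the condition X > 95.7 is irrelevant.
P(X > 158.2) = e^(−2.18) ≈ 0.113.

0.113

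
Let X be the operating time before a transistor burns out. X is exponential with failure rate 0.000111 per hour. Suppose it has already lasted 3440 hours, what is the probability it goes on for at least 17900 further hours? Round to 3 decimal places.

0.137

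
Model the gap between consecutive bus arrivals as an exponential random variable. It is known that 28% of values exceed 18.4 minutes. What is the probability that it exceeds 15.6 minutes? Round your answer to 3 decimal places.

0.340

e^(−λ·18.4) = 0.28 ⇒ λ = −ln(0.28)/18.4 = 0.0691829.
P(X > 15.6) = e^(−0.0691829·15.6) = e^(−1.0793) ≈ 0.340.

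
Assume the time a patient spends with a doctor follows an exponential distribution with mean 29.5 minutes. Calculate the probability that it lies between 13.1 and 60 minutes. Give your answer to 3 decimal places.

0.511

The rate is λ = 1/29.5 = 0.0338983 per minute.
P(13.1 < X < 60) = e^(−λ·13.1) − e^(−λ·60) = 0.64142 − 0.13082 ≈ 0.511.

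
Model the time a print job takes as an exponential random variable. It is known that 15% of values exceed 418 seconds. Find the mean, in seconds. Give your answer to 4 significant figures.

e^(−λ·418) = 0.15 ⇒ λ = −ln(0.15)/418 = 0.00453856.
Mean = 1/λ = 220.334 seconds.

220.3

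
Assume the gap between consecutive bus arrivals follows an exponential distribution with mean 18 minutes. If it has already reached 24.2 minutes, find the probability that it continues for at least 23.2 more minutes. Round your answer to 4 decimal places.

The rate is λ = 1/18 = 0.0555556 per minute.
The exponential is memoryless, so the remaining time is again Exp(λ): the condition X > 24.2 is irrelevant.
P(X > 23.2) = e^(−1.2889) ≈ 0.2756.

0.2756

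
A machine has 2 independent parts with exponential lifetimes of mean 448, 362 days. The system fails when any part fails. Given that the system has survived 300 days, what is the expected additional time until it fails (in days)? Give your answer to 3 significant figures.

200

First-failure rate Σλ = 1/448 + 1/362 = 0.00499457.
By memorylessness the expected residual is 1/Σλ = 200.217 days, regardless of the 300 already elapsed.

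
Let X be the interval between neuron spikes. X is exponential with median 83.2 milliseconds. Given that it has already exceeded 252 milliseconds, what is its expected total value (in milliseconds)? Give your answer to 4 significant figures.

372.0

For an exponential, median = ln(2)/λ, so λ = ln 2 / 83.2 = 0.0083311 per millisecond.
By memorylessness, E[X | X > 252] = 252 + 1/λ = 252 + 120.032 = 372.032 milliseconds.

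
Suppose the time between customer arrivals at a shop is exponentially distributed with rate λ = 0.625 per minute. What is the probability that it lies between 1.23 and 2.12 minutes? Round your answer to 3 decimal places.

P(1.23 < X < 2.12) = e^(−λ·1.23) − e^(−λ·2.12) = 0.46359 − 0.26580 ≈ 0.198.

0.198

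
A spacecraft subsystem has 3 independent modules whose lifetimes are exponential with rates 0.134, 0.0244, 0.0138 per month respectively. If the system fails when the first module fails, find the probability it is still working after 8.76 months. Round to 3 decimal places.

The time to first failure is exponential with rate Σλ = 0.134 + 0.0244 + 0.0138 = 0.1722.
P(min > 8.76) = e^(−0.1722·8.76) = e^(−1.5085) ≈ 0.221.

0.221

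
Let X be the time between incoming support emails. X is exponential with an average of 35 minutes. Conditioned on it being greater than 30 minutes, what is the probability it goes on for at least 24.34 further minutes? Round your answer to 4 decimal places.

0.4989

The rate is λ = 1/35 = 0.0285714 per minute.
The exponential is memoryless, so the remaining time is again Exp(λ): the condition X > 30 is irrelevant.
P(X > 24.34) = e^(−0.69543) ≈ 0.4989.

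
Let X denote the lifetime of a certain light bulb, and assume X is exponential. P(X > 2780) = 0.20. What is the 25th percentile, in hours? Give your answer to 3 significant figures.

e^(−λ·2780) = 0.20 ⇒ λ = −ln(0.20)/2780 = 0.000578935.
25th percentile: 1 − e^(−λt) = 0.25, t = −ln(0.75)/λ = 496.916 hours.

497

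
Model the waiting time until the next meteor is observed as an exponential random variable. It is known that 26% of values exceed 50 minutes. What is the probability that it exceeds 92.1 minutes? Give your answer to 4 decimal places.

0.0836

e^(−λ·50) = 0.26 ⇒ λ = −ln(0.26)/50 = 0.0269415.
P(X > 92.1) = e^(−0.0269415·92.1) = e^(−2.4813) ≈ 0.0836.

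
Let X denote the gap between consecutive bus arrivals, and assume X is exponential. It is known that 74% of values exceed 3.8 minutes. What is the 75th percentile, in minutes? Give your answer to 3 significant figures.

e^(−λ·3.8) = 0.74 ⇒ λ = −ln(0.74)/3.8 = 0.0792382.
75th percentile: 1 − e^(−λt) = 0.75, t = −ln(0.25)/λ = 17.4953 minutes.

17.5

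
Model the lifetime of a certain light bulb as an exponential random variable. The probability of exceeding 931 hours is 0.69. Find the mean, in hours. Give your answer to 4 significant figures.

e^(−λ·931) = 0.69 ⇒ λ = −ln(0.69)/931 = 0.000398565.
Mean = 1/λ = 2509 hours.

2509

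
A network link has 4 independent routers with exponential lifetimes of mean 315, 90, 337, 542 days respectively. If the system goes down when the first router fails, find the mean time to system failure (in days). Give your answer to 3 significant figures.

52.4

The first failure time is exponential with rate Σλ_i = 1/315 + 1/90 + 1/337 + 1/542 = 0.0190981 per day.
E[min] = 1/Σλ = 1/0.0190981 = 52.3613 days.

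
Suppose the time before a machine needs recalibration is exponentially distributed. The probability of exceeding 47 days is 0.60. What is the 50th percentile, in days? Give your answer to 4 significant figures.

63.78

e^(−λ·47) = 0.60 ⇒ λ = −ln(0.60)/47 = 0.0108686.
50th percentile: 1 − e^(−λt) = 0.5, t = −ln(0.5)/λ = 63.775 days.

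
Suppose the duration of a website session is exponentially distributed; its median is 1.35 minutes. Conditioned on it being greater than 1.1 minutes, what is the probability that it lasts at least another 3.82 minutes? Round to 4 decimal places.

For an exponential, median = ln(2)/λ, so λ = ln 2 / 1.35 = 0.513442 per minute.
P(X > s+t | X > s) = e^(−λ(s+t))/e^(−λs) = e^(−λt), independent of s = 1.1.
P(X > 3.82) = e^(−1.9613) ≈ 0.1407.

0.1407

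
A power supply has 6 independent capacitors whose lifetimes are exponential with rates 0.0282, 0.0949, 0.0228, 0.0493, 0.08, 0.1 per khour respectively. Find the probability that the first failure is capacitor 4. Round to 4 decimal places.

0.1314

The time to first failure is exponential with rate Σλ = 0.0282 + 0.0949 + 0.0228 + 0.0493 + 0.08 + 0.1 = 0.3752.
P(capacitor 4 first) = λ_4/Σλ = 0.0493/0.3752 ≈ 0.1314.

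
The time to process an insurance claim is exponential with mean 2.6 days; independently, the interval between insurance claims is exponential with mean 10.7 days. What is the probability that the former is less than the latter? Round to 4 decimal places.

0.8045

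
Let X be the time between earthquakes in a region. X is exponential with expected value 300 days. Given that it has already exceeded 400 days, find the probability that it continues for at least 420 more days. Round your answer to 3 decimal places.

The rate is λ = 1/300 = 0.00333333 per day.
By the memoryless property, P(X > 400+420 | X > 400) = P(X > 420).
P(X > 420) = e^(−1.4) ≈ 0.247.

0.247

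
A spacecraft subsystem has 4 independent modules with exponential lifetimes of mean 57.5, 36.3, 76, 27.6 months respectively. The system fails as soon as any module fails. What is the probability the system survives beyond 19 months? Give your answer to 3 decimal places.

The first failure time is exponential with rate Σλ_i = 1/57.5 + 1/36.3 + 1/76 + 1/27.6 = 0.0943293 per month.
P(min > 19) = e^(−0.0943293·19) = e^(−1.7923) ≈ 0.167.

0.167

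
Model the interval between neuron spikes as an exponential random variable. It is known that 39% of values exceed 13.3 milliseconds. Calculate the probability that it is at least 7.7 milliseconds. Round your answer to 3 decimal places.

0.580

e^(−λ·13.3) = 0.39 ⇒ λ = −ln(0.39)/13.3 = 0.0707976.
P(X > 7.7) = e^(−0.0707976·7.7) = e^(−0.54514) ≈ 0.580.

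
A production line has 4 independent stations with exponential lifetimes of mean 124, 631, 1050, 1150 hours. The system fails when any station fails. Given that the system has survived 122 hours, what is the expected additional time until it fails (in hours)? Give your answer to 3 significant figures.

First-failure rate Σλ = 1/124 + 1/631 + 1/1050 + 1/1150 = 0.0114712.
By memorylessness the expected residual is 1/Σλ = 87.1745 hours, regardless of the 122 already elapsed.

87.2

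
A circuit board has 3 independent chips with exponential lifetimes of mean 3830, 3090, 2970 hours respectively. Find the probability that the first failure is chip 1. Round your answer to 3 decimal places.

0.283

Rates: λ_i = 1/mean_i → 0.000261097, 0.000323625, 0.0003367; Σλ = 0.000921422.
P(chip 1 first) = λ_1/Σλ = 0.000261097/0.000921422 ≈ 0.283.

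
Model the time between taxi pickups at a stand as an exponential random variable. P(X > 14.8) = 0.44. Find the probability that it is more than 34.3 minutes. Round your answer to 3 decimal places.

e^(−λ·14.8) = 0.44 ⇒ λ = −ln(0.44)/14.8 = 0.0554717.
P(X > 34.3) = e^(−0.0554717·34.3) = e^(−1.9027) ≈ 0.149.

0.149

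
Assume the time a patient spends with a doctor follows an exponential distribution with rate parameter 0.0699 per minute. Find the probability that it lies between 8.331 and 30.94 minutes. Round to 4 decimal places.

0.4436

P(8.331 < X < 30.94) = e^(−λ·8.331) − e^(−λ·30.94) = 0.55859 − 0.11501 ≈ 0.4436.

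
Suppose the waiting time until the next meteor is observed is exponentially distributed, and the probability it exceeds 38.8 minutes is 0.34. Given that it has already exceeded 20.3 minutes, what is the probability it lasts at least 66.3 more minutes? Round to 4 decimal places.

0.1583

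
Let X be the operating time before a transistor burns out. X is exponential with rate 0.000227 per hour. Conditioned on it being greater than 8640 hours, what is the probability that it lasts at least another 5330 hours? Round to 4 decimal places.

P(X > s+t | X > s) = e^(−λ(s+t))/e^(−λs) = e^(−λt), independent of s = 8640.
P(X > 5330) = e^(−1.2099) ≈ 0.2982.

0.2982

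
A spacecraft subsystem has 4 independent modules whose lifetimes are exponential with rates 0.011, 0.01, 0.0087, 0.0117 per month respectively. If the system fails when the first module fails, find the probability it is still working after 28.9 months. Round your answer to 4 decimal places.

0.3023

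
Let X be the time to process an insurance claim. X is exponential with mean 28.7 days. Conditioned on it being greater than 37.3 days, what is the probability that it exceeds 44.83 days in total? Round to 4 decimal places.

0.7692

The rate is λ = 1/28.7 = 0.0348432 per day.
The exponential is memoryless, so the remaining time is again Exp(λ): the condition X > 37.3 is irrelevant.
P(X > 7.53) = e^(−0.26237) ≈ 0.7692.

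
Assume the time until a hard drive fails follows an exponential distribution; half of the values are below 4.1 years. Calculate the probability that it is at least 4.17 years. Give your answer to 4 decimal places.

0.4941

For an exponential, median = ln(2)/λ, so λ = ln 2 / 4.1 = 0.16906 per year.
P(X > 4.17) = e^(−λ·4.17) = e^(−0.70498) ≈ 0.4941.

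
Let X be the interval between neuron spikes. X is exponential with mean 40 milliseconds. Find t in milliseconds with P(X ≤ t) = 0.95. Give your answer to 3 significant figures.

120

The rate is λ = 1/40 = 0.025 per millisecond.
Set 1 − e^(−λt) = 0.95, so t = −ln(0.05)/λ = 2.9957/0.025 ≈ 119.829 milliseconds.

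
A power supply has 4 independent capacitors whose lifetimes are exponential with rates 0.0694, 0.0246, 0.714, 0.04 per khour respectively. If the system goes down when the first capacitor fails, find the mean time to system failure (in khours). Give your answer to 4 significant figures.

The time to first failure is exponential with rate Σλ = 0.0694 + 0.0246 + 0.714 + 0.04 = 0.848.
E[min] = 1/Σλ = 1/0.848 = 1.17925 khours.

1.179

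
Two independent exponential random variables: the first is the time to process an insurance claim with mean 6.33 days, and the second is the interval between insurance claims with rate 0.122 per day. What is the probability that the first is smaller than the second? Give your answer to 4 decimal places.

λ_1 = 1/6.33 = 0.157978, λ_2 = 0.122.
For independent exponentials, P(the first < the second) = λ_1/(λ_1+λ_2) = 0.157978/0.279978 ≈ 0.5643.

0.5643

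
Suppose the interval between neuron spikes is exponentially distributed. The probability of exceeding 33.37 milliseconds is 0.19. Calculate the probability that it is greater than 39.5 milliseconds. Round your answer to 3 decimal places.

0.140

e^(−λ·33.37) = 0.19 ⇒ λ = −ln(0.19)/33.37 = 0.0497672.
P(X > 39.5) = e^(−0.0497672·39.5) = e^(−1.9658) ≈ 0.140.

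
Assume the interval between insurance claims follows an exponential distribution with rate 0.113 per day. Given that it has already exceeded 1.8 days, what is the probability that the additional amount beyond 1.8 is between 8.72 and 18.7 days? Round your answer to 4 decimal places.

Memoryless: the residual past 1.8 is again Exp(λ).
P(8.72 < residual < 18.7) = e^(−λ·8.72) − e^(−λ·18.7) = 0.37330 − 0.12086 ≈ 0.2524.

0.2524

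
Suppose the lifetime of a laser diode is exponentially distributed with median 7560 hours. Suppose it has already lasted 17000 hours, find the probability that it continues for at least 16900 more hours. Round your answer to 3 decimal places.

For an exponential, median = ln(2)/λ, so λ = ln 2 / 7560 = 0.0000916861 per hour.
By the memoryless property, P(X > 17000+16900 | X > 17000) = P(X > 16900).
P(X > 16900) = e^(−1.5495) ≈ 0.212.

0.212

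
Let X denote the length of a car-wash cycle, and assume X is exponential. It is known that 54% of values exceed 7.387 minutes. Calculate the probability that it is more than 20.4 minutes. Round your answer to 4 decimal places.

0.1824

e^(−λ·7.387) = 0.54 ⇒ λ = −ln(0.54)/7.387 = 0.0834149.
P(X > 20.4) = e^(−0.0834149·20.4) = e^(−1.7017) ≈ 0.1824.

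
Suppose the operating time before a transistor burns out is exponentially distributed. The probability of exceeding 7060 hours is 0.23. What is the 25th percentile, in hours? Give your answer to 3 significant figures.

1380

e^(−λ·7060) = 0.23 ⇒ λ = −ln(0.23)/7060 = 0.000208169.
25th percentile: 1 − e^(−λt) = 0.25, t = −ln(0.75)/λ = 1381.96 hours.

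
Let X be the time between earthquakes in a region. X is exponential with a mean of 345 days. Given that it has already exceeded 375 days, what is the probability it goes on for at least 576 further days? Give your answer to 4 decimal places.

0.1883

The rate is λ = 1/345 = 0.00289855 per day.
P(X > s+t | X > s) = e^(−λ(s+t))/e^(−λs) = e^(−λt), independent of s = 375.
P(X > 576) = e^(−1.6696) ≈ 0.1883.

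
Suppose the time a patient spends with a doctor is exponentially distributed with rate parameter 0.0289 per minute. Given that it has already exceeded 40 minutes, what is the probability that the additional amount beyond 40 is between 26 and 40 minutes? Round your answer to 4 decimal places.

0.1570

Memoryless: the residual past 40 is again Exp(λ).
P(26 < residual < 40) = e^(−λ·26) − e^(−λ·40) = 0.47171 − 0.31474 ≈ 0.1570.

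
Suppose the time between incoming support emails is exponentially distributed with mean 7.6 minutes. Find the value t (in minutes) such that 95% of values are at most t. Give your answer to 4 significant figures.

The rate is λ = 1/7.6 = 0.131579 per minute.
Set 1 − e^(−λt) = 0.95, so t = −ln(0.05)/λ = 2.9957/0.131579 ≈ 22.7676 minutes.

22.77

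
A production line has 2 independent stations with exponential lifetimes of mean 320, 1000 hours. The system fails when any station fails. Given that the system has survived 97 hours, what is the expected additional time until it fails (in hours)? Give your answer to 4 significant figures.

242.4

First-failure rate Σλ = 1/320 + 1/1000 = 0.004125.
By memorylessness the expected residual is 1/Σλ = 242.424 hours, regardless of the 97 already elapsed.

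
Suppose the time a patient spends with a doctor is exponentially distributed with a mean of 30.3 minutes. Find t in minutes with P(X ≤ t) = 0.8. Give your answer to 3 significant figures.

48.8

The rate is λ = 1/30.3 = 0.0330033 per minute.
Set 1 − e^(−λt) = 0.8, so t = −ln(0.2)/λ = 1.6094/0.0330033 ≈ 48.766 minutes.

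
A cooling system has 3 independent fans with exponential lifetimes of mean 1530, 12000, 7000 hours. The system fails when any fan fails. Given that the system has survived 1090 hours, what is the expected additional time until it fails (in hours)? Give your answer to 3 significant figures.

1140

First-failure rate Σλ = 1/1530 + 1/12000 + 1/7000 = 0.000879785.
By memorylessness the expected residual is 1/Σλ = 1136.64 hours, regardless of the 1090 already elapsed.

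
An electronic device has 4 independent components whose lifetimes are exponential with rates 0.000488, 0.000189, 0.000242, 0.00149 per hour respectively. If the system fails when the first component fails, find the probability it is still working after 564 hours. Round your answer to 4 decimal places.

The time to first failure is exponential with rate Σλ = 0.000488 + 0.000189 + 0.000242 + 0.00149 = 0.002409.
P(min > 564) = e^(−0.002409·564) = e^(−1.3587) ≈ 0.2570.

0.2570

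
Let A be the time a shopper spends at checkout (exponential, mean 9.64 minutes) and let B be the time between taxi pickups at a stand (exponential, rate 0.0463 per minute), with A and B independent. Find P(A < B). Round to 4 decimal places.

λ_1 = 1/9.64 = 0.103734, λ_2 = 0.0463.
For independent exponentials, P(A < B) = λ_1/(λ_1+λ_2) = 0.103734/0.150034 ≈ 0.6914.

0.6914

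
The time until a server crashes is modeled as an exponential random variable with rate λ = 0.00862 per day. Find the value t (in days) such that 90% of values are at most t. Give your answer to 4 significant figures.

267.1

Set 1 − e^(−λt) = 0.9, so t = −ln(0.1)/λ = 2.3026/0.00862 ≈ 267.121 days.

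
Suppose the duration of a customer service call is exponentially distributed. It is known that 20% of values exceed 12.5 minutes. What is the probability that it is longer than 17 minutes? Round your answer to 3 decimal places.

0.112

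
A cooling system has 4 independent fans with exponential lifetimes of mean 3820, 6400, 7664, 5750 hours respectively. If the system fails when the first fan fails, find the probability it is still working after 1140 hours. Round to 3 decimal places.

0.439

The first failure time is exponential with rate Σλ_i = 1/3820 + 1/6400 + 1/7664 + 1/5750 = 0.000722423 per hour.
P(min > 1140) = e^(−0.000722423·1140) = e^(−0.82356) ≈ 0.439.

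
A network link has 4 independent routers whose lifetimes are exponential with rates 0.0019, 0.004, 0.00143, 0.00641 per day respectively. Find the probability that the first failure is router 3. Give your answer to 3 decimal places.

0.104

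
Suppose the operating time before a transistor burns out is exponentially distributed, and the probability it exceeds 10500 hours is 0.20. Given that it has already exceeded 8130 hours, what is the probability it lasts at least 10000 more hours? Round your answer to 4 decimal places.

0.2159

From e^(−λ·10500) = 0.20, λ = −ln(0.20)/10500 = 0.00015328.
Memoryless: P(X > 8130+10000 | X > 8130) = P(X > 10000) = e^(−0.00015328·10000) ≈ 0.2159.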